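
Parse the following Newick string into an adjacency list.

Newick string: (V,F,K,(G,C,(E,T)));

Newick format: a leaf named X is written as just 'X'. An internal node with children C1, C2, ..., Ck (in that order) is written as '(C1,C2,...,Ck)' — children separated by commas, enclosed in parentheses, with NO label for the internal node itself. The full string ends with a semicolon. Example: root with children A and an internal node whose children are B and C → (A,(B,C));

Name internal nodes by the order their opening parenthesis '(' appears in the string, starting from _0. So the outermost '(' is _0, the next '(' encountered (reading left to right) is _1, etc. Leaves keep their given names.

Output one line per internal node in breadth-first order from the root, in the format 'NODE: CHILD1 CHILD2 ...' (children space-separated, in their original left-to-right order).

Answer: _0: V F K _1
_1: G C _2
_2: E T

Derivation:
Input: (V,F,K,(G,C,(E,T)));
Scanning left-to-right, naming '(' by encounter order:
  pos 0: '(' -> open internal node _0 (depth 1)
  pos 7: '(' -> open internal node _1 (depth 2)
  pos 12: '(' -> open internal node _2 (depth 3)
  pos 16: ')' -> close internal node _2 (now at depth 2)
  pos 17: ')' -> close internal node _1 (now at depth 1)
  pos 18: ')' -> close internal node _0 (now at depth 0)
Total internal nodes: 3
BFS adjacency from root:
  _0: V F K _1
  _1: G C _2
  _2: E T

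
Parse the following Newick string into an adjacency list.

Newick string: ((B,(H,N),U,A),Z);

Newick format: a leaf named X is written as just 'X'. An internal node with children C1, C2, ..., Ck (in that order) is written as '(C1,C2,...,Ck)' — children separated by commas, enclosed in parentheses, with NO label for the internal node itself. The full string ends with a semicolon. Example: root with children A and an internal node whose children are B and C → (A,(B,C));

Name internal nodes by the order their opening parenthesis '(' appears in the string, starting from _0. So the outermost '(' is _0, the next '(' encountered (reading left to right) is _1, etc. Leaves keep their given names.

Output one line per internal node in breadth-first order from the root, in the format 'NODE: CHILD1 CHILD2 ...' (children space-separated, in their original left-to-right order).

Answer: _0: _1 Z
_1: B _2 U A
_2: H N

Derivation:
Input: ((B,(H,N),U,A),Z);
Scanning left-to-right, naming '(' by encounter order:
  pos 0: '(' -> open internal node _0 (depth 1)
  pos 1: '(' -> open internal node _1 (depth 2)
  pos 4: '(' -> open internal node _2 (depth 3)
  pos 8: ')' -> close internal node _2 (now at depth 2)
  pos 13: ')' -> close internal node _1 (now at depth 1)
  pos 16: ')' -> close internal node _0 (now at depth 0)
Total internal nodes: 3
BFS adjacency from root:
  _0: _1 Z
  _1: B _2 U A
  _2: H N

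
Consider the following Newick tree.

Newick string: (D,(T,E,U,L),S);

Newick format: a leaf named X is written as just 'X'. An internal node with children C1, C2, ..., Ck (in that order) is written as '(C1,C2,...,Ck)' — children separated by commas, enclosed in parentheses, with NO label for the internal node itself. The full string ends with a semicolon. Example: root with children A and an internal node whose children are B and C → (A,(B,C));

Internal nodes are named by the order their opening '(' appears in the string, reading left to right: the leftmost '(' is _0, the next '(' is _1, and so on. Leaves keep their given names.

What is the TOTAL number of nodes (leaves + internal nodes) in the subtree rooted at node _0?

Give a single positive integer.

Newick: (D,(T,E,U,L),S);
Locate _0: it is the '(' at position 0 (the 1st '(' reading left to right).
Query: subtree rooted at _0
_0: subtree_size = 1 + 7
  D: subtree_size = 1 + 0
  _1: subtree_size = 1 + 4
    T: subtree_size = 1 + 0
    E: subtree_size = 1 + 0
    U: subtree_size = 1 + 0
    L: subtree_size = 1 + 0
  S: subtree_size = 1 + 0
Total subtree size of _0: 8

Answer: 8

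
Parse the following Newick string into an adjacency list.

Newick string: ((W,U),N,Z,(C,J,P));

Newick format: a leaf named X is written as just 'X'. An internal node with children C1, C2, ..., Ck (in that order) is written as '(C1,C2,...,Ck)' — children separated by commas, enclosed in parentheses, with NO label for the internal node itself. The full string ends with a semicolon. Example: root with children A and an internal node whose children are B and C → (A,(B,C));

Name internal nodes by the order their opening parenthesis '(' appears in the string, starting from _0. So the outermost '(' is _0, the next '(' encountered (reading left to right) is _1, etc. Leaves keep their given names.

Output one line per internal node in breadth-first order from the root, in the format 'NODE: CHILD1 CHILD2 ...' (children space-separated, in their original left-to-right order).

Input: ((W,U),N,Z,(C,J,P));
Scanning left-to-right, naming '(' by encounter order:
  pos 0: '(' -> open internal node _0 (depth 1)
  pos 1: '(' -> open internal node _1 (depth 2)
  pos 5: ')' -> close internal node _1 (now at depth 1)
  pos 11: '(' -> open internal node _2 (depth 2)
  pos 17: ')' -> close internal node _2 (now at depth 1)
  pos 18: ')' -> close internal node _0 (now at depth 0)
Total internal nodes: 3
BFS adjacency from root:
  _0: _1 N Z _2
  _1: W U
  _2: C J P

Answer: _0: _1 N Z _2
_1: W U
_2: C J P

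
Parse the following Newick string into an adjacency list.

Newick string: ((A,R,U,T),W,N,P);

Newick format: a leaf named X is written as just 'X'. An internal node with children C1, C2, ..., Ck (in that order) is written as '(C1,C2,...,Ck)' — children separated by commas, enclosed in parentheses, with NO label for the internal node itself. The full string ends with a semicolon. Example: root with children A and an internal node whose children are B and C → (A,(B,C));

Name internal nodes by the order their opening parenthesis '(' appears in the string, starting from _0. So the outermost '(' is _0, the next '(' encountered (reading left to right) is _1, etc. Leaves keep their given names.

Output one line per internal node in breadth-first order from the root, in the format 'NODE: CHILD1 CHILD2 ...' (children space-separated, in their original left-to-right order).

Input: ((A,R,U,T),W,N,P);
Scanning left-to-right, naming '(' by encounter order:
  pos 0: '(' -> open internal node _0 (depth 1)
  pos 1: '(' -> open internal node _1 (depth 2)
  pos 9: ')' -> close internal node _1 (now at depth 1)
  pos 16: ')' -> close internal node _0 (now at depth 0)
Total internal nodes: 2
BFS adjacency from root:
  _0: _1 W N P
  _1: A R U T

Answer: _0: _1 W N P
_1: A R U T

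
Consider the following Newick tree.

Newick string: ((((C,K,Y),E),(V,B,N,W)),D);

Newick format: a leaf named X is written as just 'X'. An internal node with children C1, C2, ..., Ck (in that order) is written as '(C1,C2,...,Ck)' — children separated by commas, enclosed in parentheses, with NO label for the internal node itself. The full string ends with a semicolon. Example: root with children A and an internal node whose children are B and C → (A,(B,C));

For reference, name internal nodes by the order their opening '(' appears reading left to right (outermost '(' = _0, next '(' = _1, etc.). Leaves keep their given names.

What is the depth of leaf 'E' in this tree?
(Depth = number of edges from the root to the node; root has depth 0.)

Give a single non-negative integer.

Newick: ((((C,K,Y),E),(V,B,N,W)),D);
Naming internals by '(' encounter order: outermost '(' = _0, next = _1, ...
Query node: E
Path from root: _0 -> _1 -> _2 -> E
Depth of E: 3 (number of edges from root)

Answer: 3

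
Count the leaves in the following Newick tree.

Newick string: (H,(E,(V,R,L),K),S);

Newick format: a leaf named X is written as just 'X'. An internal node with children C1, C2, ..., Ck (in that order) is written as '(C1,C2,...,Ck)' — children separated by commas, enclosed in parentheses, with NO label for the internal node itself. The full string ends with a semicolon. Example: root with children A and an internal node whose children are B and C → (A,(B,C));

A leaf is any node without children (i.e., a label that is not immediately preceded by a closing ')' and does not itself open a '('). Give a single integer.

Newick: (H,(E,(V,R,L),K),S);
Scan left-to-right; a leaf is any maximal label run not followed by '(':
  pos 1: leaf 'H' → count = 1
  pos 4: leaf 'E' → count = 2
  pos 7: leaf 'V' → count = 3
  pos 9: leaf 'R' → count = 4
  pos 11: leaf 'L' → count = 5
  pos 14: leaf 'K' → count = 6
  pos 17: leaf 'S' → count = 7
Total leaves: 7

Answer: 7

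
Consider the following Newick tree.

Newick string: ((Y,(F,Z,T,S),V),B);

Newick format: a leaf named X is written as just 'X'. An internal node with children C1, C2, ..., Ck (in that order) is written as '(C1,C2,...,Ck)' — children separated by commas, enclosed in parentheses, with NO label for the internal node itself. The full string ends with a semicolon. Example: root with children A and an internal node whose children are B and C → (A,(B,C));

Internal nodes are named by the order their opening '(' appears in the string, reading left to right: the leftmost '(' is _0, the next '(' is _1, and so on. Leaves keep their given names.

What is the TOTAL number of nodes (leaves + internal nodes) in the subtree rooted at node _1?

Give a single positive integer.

Newick: ((Y,(F,Z,T,S),V),B);
Locate _1: it is the '(' at position 1 (the 2nd '(' reading left to right).
Query: subtree rooted at _1
_1: subtree_size = 1 + 7
  Y: subtree_size = 1 + 0
  _2: subtree_size = 1 + 4
    F: subtree_size = 1 + 0
    Z: subtree_size = 1 + 0
    T: subtree_size = 1 + 0
    S: subtree_size = 1 + 0
  V: subtree_size = 1 + 0
Total subtree size of _1: 8

Answer: 8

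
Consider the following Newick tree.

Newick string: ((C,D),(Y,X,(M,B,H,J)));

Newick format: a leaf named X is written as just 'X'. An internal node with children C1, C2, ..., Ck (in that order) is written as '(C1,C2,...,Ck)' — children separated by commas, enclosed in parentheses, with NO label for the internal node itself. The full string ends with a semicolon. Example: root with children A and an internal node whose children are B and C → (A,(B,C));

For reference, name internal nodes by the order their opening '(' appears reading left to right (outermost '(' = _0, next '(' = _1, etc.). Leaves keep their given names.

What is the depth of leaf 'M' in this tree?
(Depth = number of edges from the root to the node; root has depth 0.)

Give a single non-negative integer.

Answer: 3

Derivation:
Newick: ((C,D),(Y,X,(M,B,H,J)));
Naming internals by '(' encounter order: outermost '(' = _0, next = _1, ...
Query node: M
Path from root: _0 -> _2 -> _3 -> M
Depth of M: 3 (number of edges from root)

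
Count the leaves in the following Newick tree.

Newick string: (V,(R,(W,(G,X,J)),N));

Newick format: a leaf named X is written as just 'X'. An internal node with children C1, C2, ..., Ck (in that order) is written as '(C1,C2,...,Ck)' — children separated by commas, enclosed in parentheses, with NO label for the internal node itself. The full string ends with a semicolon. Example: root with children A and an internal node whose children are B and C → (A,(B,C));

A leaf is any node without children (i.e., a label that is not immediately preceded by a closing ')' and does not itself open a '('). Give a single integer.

Newick: (V,(R,(W,(G,X,J)),N));
Scan left-to-right; a leaf is any maximal label run not followed by '(':
  pos 1: leaf 'V' → count = 1
  pos 4: leaf 'R' → count = 2
  pos 7: leaf 'W' → count = 3
  pos 10: leaf 'G' → count = 4
  pos 12: leaf 'X' → count = 5
  pos 14: leaf 'J' → count = 6
  pos 18: leaf 'N' → count = 7
Total leaves: 7

Answer: 7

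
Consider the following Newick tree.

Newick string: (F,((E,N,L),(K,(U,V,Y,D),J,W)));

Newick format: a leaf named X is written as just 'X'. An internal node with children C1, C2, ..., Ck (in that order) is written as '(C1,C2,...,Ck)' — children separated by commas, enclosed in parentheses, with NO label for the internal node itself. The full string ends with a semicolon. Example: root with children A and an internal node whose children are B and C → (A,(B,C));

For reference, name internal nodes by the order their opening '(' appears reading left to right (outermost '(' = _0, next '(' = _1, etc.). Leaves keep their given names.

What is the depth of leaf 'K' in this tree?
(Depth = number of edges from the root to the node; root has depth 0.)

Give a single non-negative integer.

Newick: (F,((E,N,L),(K,(U,V,Y,D),J,W)));
Naming internals by '(' encounter order: outermost '(' = _0, next = _1, ...
Query node: K
Path from root: _0 -> _1 -> _3 -> K
Depth of K: 3 (number of edges from root)

Answer: 3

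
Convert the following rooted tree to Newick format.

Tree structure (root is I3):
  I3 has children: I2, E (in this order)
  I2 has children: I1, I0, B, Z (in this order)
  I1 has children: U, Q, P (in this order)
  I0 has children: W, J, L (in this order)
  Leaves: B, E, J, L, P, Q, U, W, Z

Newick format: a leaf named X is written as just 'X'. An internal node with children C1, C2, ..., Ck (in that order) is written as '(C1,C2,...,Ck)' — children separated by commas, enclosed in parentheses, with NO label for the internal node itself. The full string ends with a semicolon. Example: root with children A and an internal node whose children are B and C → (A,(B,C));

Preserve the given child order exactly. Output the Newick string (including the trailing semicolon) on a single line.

internal I3 with children ['I2', 'E']
  internal I2 with children ['I1', 'I0', 'B', 'Z']
    internal I1 with children ['U', 'Q', 'P']
      leaf 'U' → 'U'
      leaf 'Q' → 'Q'
      leaf 'P' → 'P'
    → '(U,Q,P)'
    internal I0 with children ['W', 'J', 'L']
      leaf 'W' → 'W'
      leaf 'J' → 'J'
      leaf 'L' → 'L'
    → '(W,J,L)'
    leaf 'B' → 'B'
    leaf 'Z' → 'Z'
  → '((U,Q,P),(W,J,L),B,Z)'
  leaf 'E' → 'E'
→ '(((U,Q,P),(W,J,L),B,Z),E)'
Final: (((U,Q,P),(W,J,L),B,Z),E);

Answer: (((U,Q,P),(W,J,L),B,Z),E);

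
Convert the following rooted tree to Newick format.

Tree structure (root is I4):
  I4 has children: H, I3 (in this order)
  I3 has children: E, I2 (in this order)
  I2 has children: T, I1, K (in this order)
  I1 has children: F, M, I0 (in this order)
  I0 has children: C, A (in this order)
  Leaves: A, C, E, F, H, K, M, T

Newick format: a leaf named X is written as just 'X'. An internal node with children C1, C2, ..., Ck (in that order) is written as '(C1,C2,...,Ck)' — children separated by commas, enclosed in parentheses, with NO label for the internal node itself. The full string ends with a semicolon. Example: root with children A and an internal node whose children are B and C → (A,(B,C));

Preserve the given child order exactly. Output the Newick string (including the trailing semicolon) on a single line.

Answer: (H,(E,(T,(F,M,(C,A)),K)));

Derivation:
internal I4 with children ['H', 'I3']
  leaf 'H' → 'H'
  internal I3 with children ['E', 'I2']
    leaf 'E' → 'E'
    internal I2 with children ['T', 'I1', 'K']
      leaf 'T' → 'T'
      internal I1 with children ['F', 'M', 'I0']
        leaf 'F' → 'F'
        leaf 'M' → 'M'
        internal I0 with children ['C', 'A']
          leaf 'C' → 'C'
          leaf 'A' → 'A'
        → '(C,A)'
      → '(F,M,(C,A))'
      leaf 'K' → 'K'
    → '(T,(F,M,(C,A)),K)'
  → '(E,(T,(F,M,(C,A)),K))'
→ '(H,(E,(T,(F,M,(C,A)),K)))'
Final: (H,(E,(T,(F,M,(C,A)),K)));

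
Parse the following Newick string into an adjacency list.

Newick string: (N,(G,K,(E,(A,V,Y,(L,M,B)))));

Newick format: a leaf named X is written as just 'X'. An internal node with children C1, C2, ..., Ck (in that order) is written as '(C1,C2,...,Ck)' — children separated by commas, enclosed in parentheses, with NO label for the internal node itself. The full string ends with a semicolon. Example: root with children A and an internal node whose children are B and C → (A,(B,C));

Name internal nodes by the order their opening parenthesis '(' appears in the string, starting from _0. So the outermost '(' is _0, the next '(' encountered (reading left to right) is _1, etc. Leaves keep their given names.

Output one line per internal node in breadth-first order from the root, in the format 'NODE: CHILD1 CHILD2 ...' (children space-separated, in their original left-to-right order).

Input: (N,(G,K,(E,(A,V,Y,(L,M,B)))));
Scanning left-to-right, naming '(' by encounter order:
  pos 0: '(' -> open internal node _0 (depth 1)
  pos 3: '(' -> open internal node _1 (depth 2)
  pos 8: '(' -> open internal node _2 (depth 3)
  pos 11: '(' -> open internal node _3 (depth 4)
  pos 18: '(' -> open internal node _4 (depth 5)
  pos 24: ')' -> close internal node _4 (now at depth 4)
  pos 25: ')' -> close internal node _3 (now at depth 3)
  pos 26: ')' -> close internal node _2 (now at depth 2)
  pos 27: ')' -> close internal node _1 (now at depth 1)
  pos 28: ')' -> close internal node _0 (now at depth 0)
Total internal nodes: 5
BFS adjacency from root:
  _0: N _1
  _1: G K _2
  _2: E _3
  _3: A V Y _4
  _4: L M B

Answer: _0: N _1
_1: G K _2
_2: E _3
_3: A V Y _4
_4: L M B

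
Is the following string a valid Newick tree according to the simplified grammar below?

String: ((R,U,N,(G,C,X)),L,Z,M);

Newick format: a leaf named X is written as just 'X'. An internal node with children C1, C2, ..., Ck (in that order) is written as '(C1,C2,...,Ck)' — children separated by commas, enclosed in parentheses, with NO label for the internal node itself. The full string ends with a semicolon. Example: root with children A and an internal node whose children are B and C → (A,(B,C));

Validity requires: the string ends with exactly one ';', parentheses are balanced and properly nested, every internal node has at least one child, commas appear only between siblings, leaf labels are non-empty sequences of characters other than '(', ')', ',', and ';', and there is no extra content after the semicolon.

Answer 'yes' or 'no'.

Answer: yes

Derivation:
Input: ((R,U,N,(G,C,X)),L,Z,M);
Paren balance: 3 '(' vs 3 ')' OK
Ends with single ';': True
Full parse: OK
Valid: True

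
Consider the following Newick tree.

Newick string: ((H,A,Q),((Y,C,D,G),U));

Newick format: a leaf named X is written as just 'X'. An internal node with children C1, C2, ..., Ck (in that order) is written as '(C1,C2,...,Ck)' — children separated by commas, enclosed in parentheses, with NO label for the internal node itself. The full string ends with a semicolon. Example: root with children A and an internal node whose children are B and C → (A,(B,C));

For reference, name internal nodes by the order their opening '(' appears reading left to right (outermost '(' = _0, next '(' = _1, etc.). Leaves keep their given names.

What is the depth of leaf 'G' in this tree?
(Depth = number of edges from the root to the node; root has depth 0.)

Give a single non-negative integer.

Answer: 3

Derivation:
Newick: ((H,A,Q),((Y,C,D,G),U));
Naming internals by '(' encounter order: outermost '(' = _0, next = _1, ...
Query node: G
Path from root: _0 -> _2 -> _3 -> G
Depth of G: 3 (number of edges from root)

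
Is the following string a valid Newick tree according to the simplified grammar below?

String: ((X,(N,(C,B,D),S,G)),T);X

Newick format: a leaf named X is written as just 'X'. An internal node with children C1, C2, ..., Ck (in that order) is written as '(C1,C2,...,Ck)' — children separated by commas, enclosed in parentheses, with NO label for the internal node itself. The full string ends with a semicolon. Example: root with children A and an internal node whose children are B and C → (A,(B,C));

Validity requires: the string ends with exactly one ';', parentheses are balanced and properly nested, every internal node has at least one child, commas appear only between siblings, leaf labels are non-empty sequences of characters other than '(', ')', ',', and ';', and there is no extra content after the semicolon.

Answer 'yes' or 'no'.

Input: ((X,(N,(C,B,D),S,G)),T);X
Paren balance: 4 '(' vs 4 ')' OK
Ends with single ';': False
Full parse: FAILS (must end with ;)
Valid: False

Answer: no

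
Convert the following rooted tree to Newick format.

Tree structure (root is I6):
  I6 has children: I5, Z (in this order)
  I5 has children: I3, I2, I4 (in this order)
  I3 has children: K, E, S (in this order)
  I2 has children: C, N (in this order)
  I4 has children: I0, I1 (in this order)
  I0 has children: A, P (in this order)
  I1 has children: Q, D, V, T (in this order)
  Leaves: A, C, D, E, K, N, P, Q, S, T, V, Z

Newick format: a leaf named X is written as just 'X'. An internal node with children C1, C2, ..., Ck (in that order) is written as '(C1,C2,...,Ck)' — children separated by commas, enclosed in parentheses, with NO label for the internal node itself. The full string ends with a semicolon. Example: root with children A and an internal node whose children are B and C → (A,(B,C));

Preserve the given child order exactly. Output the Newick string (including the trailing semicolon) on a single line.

Answer: (((K,E,S),(C,N),((A,P),(Q,D,V,T))),Z);

Derivation:
internal I6 with children ['I5', 'Z']
  internal I5 with children ['I3', 'I2', 'I4']
    internal I3 with children ['K', 'E', 'S']
      leaf 'K' → 'K'
      leaf 'E' → 'E'
      leaf 'S' → 'S'
    → '(K,E,S)'
    internal I2 with children ['C', 'N']
      leaf 'C' → 'C'
      leaf 'N' → 'N'
    → '(C,N)'
    internal I4 with children ['I0', 'I1']
      internal I0 with children ['A', 'P']
        leaf 'A' → 'A'
        leaf 'P' → 'P'
      → '(A,P)'
      internal I1 with children ['Q', 'D', 'V', 'T']
        leaf 'Q' → 'Q'
        leaf 'D' → 'D'
        leaf 'V' → 'V'
        leaf 'T' → 'T'
      → '(Q,D,V,T)'
    → '((A,P),(Q,D,V,T))'
  → '((K,E,S),(C,N),((A,P),(Q,D,V,T)))'
  leaf 'Z' → 'Z'
→ '(((K,E,S),(C,N),((A,P),(Q,D,V,T))),Z)'
Final: (((K,E,S),(C,N),((A,P),(Q,D,V,T))),Z);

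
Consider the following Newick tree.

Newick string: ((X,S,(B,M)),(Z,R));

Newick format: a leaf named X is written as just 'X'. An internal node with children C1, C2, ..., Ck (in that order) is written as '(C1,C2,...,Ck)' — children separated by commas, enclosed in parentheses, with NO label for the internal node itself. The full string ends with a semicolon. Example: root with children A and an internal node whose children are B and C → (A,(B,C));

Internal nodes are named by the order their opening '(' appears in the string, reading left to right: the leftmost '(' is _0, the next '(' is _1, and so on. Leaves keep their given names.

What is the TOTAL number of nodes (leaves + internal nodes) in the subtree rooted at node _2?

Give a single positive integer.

Newick: ((X,S,(B,M)),(Z,R));
Locate _2: it is the '(' at position 6 (the 3rd '(' reading left to right).
Query: subtree rooted at _2
_2: subtree_size = 1 + 2
  B: subtree_size = 1 + 0
  M: subtree_size = 1 + 0
Total subtree size of _2: 3

Answer: 3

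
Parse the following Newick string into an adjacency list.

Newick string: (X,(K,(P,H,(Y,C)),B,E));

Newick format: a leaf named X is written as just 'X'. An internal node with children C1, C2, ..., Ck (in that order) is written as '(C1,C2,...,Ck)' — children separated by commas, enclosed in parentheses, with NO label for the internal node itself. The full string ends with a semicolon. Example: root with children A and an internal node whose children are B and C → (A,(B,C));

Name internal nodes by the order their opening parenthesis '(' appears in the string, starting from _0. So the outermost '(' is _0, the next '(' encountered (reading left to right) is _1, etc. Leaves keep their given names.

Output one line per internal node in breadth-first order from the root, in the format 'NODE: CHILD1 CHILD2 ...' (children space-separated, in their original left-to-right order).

Answer: _0: X _1
_1: K _2 B E
_2: P H _3
_3: Y C

Derivation:
Input: (X,(K,(P,H,(Y,C)),B,E));
Scanning left-to-right, naming '(' by encounter order:
  pos 0: '(' -> open internal node _0 (depth 1)
  pos 3: '(' -> open internal node _1 (depth 2)
  pos 6: '(' -> open internal node _2 (depth 3)
  pos 11: '(' -> open internal node _3 (depth 4)
  pos 15: ')' -> close internal node _3 (now at depth 3)
  pos 16: ')' -> close internal node _2 (now at depth 2)
  pos 21: ')' -> close internal node _1 (now at depth 1)
  pos 22: ')' -> close internal node _0 (now at depth 0)
Total internal nodes: 4
BFS adjacency from root:
  _0: X _1
  _1: K _2 B E
  _2: P H _3
  _3: Y C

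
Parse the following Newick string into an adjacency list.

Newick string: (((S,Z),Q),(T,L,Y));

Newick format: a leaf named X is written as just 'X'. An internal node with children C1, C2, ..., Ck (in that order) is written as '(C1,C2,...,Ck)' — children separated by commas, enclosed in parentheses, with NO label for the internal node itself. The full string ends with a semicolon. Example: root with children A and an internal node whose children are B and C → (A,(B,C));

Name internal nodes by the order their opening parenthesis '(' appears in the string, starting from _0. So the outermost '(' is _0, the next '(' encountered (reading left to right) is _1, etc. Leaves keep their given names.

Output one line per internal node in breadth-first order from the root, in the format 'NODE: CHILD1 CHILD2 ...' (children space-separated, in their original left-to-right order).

Input: (((S,Z),Q),(T,L,Y));
Scanning left-to-right, naming '(' by encounter order:
  pos 0: '(' -> open internal node _0 (depth 1)
  pos 1: '(' -> open internal node _1 (depth 2)
  pos 2: '(' -> open internal node _2 (depth 3)
  pos 6: ')' -> close internal node _2 (now at depth 2)
  pos 9: ')' -> close internal node _1 (now at depth 1)
  pos 11: '(' -> open internal node _3 (depth 2)
  pos 17: ')' -> close internal node _3 (now at depth 1)
  pos 18: ')' -> close internal node _0 (now at depth 0)
Total internal nodes: 4
BFS adjacency from root:
  _0: _1 _3
  _1: _2 Q
  _3: T L Y
  _2: S Z

Answer: _0: _1 _3
_1: _2 Q
_3: T L Y
_2: S Z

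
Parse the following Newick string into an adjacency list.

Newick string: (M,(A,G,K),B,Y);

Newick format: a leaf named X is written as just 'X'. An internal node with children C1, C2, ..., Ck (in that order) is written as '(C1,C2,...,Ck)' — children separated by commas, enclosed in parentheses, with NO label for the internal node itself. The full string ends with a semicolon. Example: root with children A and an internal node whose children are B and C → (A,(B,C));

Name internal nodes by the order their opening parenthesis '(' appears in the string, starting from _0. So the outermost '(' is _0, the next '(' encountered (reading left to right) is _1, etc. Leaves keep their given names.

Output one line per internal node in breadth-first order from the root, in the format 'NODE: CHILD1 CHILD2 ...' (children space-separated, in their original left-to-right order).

Answer: _0: M _1 B Y
_1: A G K

Derivation:
Input: (M,(A,G,K),B,Y);
Scanning left-to-right, naming '(' by encounter order:
  pos 0: '(' -> open internal node _0 (depth 1)
  pos 3: '(' -> open internal node _1 (depth 2)
  pos 9: ')' -> close internal node _1 (now at depth 1)
  pos 14: ')' -> close internal node _0 (now at depth 0)
Total internal nodes: 2
BFS adjacency from root:
  _0: M _1 B Y
  _1: A G K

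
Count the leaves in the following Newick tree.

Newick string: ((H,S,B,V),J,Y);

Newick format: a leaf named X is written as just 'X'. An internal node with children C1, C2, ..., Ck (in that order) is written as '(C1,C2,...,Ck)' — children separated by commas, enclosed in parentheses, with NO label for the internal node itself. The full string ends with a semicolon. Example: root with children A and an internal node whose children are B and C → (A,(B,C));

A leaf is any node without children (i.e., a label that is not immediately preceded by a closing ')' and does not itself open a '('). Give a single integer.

Newick: ((H,S,B,V),J,Y);
Scan left-to-right; a leaf is any maximal label run not followed by '(':
  pos 2: leaf 'H' → count = 1
  pos 4: leaf 'S' → count = 2
  pos 6: leaf 'B' → count = 3
  pos 8: leaf 'V' → count = 4
  pos 11: leaf 'J' → count = 5
  pos 13: leaf 'Y' → count = 6
Total leaves: 6

Answer: 6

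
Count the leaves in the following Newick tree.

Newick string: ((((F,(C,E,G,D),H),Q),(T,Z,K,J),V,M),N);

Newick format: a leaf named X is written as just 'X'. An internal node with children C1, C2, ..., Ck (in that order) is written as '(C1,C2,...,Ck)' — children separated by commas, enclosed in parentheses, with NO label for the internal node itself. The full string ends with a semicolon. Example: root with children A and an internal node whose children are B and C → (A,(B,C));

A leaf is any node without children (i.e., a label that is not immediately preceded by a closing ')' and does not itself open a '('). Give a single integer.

Newick: ((((F,(C,E,G,D),H),Q),(T,Z,K,J),V,M),N);
Scan left-to-right; a leaf is any maximal label run not followed by '(':
  pos 4: leaf 'F' → count = 1
  pos 7: leaf 'C' → count = 2
  pos 9: leaf 'E' → count = 3
  pos 11: leaf 'G' → count = 4
  pos 13: leaf 'D' → count = 5
  pos 16: leaf 'H' → count = 6
  pos 19: leaf 'Q' → count = 7
  pos 23: leaf 'T' → count = 8
  pos 25: leaf 'Z' → count = 9
  pos 27: leaf 'K' → count = 10
  pos 29: leaf 'J' → count = 11
  pos 32: leaf 'V' → count = 12
  pos 34: leaf 'M' → count = 13
  pos 37: leaf 'N' → count = 14
Total leaves: 14

Answer: 14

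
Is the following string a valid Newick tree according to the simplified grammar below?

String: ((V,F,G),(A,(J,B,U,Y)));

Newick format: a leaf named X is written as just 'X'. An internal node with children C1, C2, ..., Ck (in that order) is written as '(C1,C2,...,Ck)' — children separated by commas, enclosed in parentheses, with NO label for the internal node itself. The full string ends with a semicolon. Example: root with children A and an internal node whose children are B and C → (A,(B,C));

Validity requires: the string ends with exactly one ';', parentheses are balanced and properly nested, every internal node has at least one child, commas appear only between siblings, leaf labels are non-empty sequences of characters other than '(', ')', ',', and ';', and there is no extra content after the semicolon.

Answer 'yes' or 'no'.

Answer: yes

Derivation:
Input: ((V,F,G),(A,(J,B,U,Y)));
Paren balance: 4 '(' vs 4 ')' OK
Ends with single ';': True
Full parse: OK
Valid: True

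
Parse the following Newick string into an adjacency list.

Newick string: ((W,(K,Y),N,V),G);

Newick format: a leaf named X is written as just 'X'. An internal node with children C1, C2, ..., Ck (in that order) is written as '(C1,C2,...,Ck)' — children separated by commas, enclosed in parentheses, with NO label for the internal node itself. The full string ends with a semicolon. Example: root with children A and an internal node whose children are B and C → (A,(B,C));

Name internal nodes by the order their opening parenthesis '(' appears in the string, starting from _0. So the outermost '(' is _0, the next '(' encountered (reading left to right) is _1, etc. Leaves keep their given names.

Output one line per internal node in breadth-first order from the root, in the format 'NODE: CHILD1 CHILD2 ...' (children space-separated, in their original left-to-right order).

Answer: _0: _1 G
_1: W _2 N V
_2: K Y

Derivation:
Input: ((W,(K,Y),N,V),G);
Scanning left-to-right, naming '(' by encounter order:
  pos 0: '(' -> open internal node _0 (depth 1)
  pos 1: '(' -> open internal node _1 (depth 2)
  pos 4: '(' -> open internal node _2 (depth 3)
  pos 8: ')' -> close internal node _2 (now at depth 2)
  pos 13: ')' -> close internal node _1 (now at depth 1)
  pos 16: ')' -> close internal node _0 (now at depth 0)
Total internal nodes: 3
BFS adjacency from root:
  _0: _1 G
  _1: W _2 N V
  _2: K Y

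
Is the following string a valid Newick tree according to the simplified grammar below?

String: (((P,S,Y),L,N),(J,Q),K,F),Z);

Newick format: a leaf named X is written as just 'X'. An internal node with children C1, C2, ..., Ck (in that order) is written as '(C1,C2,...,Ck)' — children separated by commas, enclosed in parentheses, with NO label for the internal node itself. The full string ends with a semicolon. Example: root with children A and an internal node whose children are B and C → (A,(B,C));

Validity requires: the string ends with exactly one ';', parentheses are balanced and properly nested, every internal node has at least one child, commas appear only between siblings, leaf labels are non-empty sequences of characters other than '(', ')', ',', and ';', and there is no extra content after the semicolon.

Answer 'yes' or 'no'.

Input: (((P,S,Y),L,N),(J,Q),K,F),Z);
Paren balance: 4 '(' vs 5 ')' MISMATCH
Ends with single ';': True
Full parse: FAILS (extra content after tree at pos 25)
Valid: False

Answer: no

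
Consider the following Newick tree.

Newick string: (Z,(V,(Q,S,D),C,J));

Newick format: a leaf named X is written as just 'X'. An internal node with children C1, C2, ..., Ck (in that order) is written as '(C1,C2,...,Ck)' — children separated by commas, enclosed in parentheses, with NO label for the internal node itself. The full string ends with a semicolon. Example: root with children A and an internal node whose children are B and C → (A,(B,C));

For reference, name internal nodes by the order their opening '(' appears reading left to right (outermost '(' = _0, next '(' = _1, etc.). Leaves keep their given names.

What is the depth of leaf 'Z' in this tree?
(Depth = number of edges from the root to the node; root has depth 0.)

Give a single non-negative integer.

Newick: (Z,(V,(Q,S,D),C,J));
Naming internals by '(' encounter order: outermost '(' = _0, next = _1, ...
Query node: Z
Path from root: _0 -> Z
Depth of Z: 1 (number of edges from root)

Answer: 1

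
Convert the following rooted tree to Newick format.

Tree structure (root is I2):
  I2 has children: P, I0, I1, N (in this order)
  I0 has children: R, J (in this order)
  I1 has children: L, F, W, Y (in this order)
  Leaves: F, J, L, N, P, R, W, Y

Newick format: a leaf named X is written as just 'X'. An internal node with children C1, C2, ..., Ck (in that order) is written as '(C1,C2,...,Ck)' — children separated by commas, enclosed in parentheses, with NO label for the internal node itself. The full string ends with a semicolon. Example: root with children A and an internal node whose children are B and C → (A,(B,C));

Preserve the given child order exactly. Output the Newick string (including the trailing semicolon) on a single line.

Answer: (P,(R,J),(L,F,W,Y),N);

Derivation:
internal I2 with children ['P', 'I0', 'I1', 'N']
  leaf 'P' → 'P'
  internal I0 with children ['R', 'J']
    leaf 'R' → 'R'
    leaf 'J' → 'J'
  → '(R,J)'
  internal I1 with children ['L', 'F', 'W', 'Y']
    leaf 'L' → 'L'
    leaf 'F' → 'F'
    leaf 'W' → 'W'
    leaf 'Y' → 'Y'
  → '(L,F,W,Y)'
  leaf 'N' → 'N'
→ '(P,(R,J),(L,F,W,Y),N)'
Final: (P,(R,J),(L,F,W,Y),N);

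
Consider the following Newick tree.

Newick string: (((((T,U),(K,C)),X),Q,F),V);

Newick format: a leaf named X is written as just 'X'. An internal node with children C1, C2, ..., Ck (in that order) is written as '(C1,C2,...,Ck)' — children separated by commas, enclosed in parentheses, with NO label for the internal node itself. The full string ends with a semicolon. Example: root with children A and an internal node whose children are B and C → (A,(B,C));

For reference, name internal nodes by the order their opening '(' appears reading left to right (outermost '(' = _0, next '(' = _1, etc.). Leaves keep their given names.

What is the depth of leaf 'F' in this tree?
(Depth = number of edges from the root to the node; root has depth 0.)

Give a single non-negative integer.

Newick: (((((T,U),(K,C)),X),Q,F),V);
Naming internals by '(' encounter order: outermost '(' = _0, next = _1, ...
Query node: F
Path from root: _0 -> _1 -> F
Depth of F: 2 (number of edges from root)

Answer: 2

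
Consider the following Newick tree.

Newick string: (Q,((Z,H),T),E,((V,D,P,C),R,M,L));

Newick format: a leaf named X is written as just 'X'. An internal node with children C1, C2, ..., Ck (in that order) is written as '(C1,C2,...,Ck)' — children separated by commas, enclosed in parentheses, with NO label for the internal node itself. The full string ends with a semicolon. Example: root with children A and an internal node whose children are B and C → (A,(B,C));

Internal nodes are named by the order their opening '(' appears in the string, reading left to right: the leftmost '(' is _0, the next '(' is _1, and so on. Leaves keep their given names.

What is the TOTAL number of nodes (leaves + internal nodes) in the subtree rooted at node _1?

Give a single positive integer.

Newick: (Q,((Z,H),T),E,((V,D,P,C),R,M,L));
Locate _1: it is the '(' at position 3 (the 2nd '(' reading left to right).
Query: subtree rooted at _1
_1: subtree_size = 1 + 4
  _2: subtree_size = 1 + 2
    Z: subtree_size = 1 + 0
    H: subtree_size = 1 + 0
  T: subtree_size = 1 + 0
Total subtree size of _1: 5

Answer: 5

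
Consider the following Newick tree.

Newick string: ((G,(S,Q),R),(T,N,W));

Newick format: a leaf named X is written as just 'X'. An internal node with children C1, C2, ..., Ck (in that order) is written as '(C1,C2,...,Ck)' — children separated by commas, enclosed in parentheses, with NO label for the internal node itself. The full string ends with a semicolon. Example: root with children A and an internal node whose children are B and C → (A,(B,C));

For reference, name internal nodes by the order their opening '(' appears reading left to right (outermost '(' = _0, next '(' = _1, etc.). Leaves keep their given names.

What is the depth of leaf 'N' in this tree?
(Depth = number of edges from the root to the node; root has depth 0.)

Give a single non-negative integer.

Answer: 2

Derivation:
Newick: ((G,(S,Q),R),(T,N,W));
Naming internals by '(' encounter order: outermost '(' = _0, next = _1, ...
Query node: N
Path from root: _0 -> _3 -> N
Depth of N: 2 (number of edges from root)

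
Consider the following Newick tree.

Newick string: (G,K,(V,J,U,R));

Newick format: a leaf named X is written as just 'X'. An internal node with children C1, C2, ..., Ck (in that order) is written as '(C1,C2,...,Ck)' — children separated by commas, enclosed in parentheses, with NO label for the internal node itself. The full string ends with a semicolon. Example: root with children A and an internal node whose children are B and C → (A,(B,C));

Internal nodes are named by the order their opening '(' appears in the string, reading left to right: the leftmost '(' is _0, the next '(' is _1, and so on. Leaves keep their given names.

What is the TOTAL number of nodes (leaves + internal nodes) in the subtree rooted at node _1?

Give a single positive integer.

Newick: (G,K,(V,J,U,R));
Locate _1: it is the '(' at position 5 (the 2nd '(' reading left to right).
Query: subtree rooted at _1
_1: subtree_size = 1 + 4
  V: subtree_size = 1 + 0
  J: subtree_size = 1 + 0
  U: subtree_size = 1 + 0
  R: subtree_size = 1 + 0
Total subtree size of _1: 5

Answer: 5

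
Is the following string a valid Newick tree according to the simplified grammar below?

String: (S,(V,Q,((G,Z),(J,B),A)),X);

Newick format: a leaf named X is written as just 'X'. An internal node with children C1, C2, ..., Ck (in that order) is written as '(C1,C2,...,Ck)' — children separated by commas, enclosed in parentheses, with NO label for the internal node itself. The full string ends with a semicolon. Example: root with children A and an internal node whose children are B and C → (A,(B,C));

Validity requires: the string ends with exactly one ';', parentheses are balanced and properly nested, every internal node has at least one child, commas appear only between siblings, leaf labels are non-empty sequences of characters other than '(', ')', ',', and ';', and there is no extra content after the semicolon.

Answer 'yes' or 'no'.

Input: (S,(V,Q,((G,Z),(J,B),A)),X);
Paren balance: 5 '(' vs 5 ')' OK
Ends with single ';': True
Full parse: OK
Valid: True

Answer: yes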